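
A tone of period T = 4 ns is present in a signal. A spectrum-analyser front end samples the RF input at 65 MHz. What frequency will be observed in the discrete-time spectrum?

10 MHz

T = 4 ns → f = 1/T = 250 MHz.
250 MHz mod fs = 55 MHz.
55 MHz > fs/2 = 32.5 MHz, folds to fs − 55 MHz = 10 MHz.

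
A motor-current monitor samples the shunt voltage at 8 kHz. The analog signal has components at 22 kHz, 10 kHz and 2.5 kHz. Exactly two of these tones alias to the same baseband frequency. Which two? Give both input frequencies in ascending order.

fs/2 = 4 kHz.
22 kHz mod fs = 6 kHz.
6 kHz > fs/2 = 4 kHz, folds to fs − 6 kHz = 2 kHz.
10 kHz mod fs = 2 kHz.
2 kHz ≤ fs/2 = 4 kHz, appears at 2 kHz.
2.5 kHz ≤ fs/2 = 4 kHz, passes unchanged.
10 kHz and 22 kHz both map to 2 kHz.

10 kHz, 22 kHz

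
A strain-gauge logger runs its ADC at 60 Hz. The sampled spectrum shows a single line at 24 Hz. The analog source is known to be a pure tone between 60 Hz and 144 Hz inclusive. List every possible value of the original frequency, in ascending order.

Frequencies that alias to 24 Hz are k·fs ± 24 Hz for integer k ≥ 0.
k=0: 24 Hz.
k=1: 36 Hz, 84 Hz.
k=2: 96 Hz, 144 Hz.
k=3: 156 Hz, 204 Hz.
Within [60 Hz, 144 Hz]: 84 Hz, 96 Hz, 144 Hz.

84 Hz, 96 Hz, 144 Hz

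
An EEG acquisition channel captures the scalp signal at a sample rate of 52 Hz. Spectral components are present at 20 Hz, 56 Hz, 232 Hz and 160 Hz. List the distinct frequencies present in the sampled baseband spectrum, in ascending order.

4 Hz, 20 Hz, 24 Hz

fs/2 = 26 Hz.
20 Hz ≤ fs/2 = 26 Hz, passes unchanged.
56 Hz mod fs = 4 Hz.
4 Hz ≤ fs/2 = 26 Hz, appears at 4 Hz.
232 Hz mod fs = 24 Hz.
24 Hz ≤ fs/2 = 26 Hz, appears at 24 Hz.
160 Hz mod fs = 4 Hz.
4 Hz ≤ fs/2 = 26 Hz, appears at 4 Hz.
Distinct values: {4 Hz, 20 Hz, 24 Hz}.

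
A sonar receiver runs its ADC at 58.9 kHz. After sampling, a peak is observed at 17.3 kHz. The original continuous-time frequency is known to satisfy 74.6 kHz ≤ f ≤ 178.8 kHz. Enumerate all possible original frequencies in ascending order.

Frequencies that alias to 17.3 kHz are k·fs ± 17.3 kHz for integer k ≥ 0.
k=0: 17.3 kHz.
k=1: 41.6 kHz, 76.2 kHz.
k=2: 100.5 kHz, 135.1 kHz.
k=3: 159.4 kHz, 194 kHz.
k=4: 218.3 kHz, 252.9 kHz.
Within [74.6 kHz, 178.8 kHz]: 76.2 kHz, 100.5 kHz, 135.1 kHz, 159.4 kHz.

76.2 kHz, 100.5 kHz, 135.1 kHz, 159.4 kHz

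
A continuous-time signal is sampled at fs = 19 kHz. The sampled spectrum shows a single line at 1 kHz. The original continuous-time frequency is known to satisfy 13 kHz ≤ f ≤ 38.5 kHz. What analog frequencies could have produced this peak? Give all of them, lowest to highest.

18 kHz, 20 kHz, 37 kHz

Frequencies that alias to 1 kHz are k·fs ± 1 kHz for integer k ≥ 0.
k=0: 1 kHz.
k=1: 18 kHz, 20 kHz.
k=2: 37 kHz, 39 kHz.
k=3: 56 kHz, 58 kHz.
Within [13 kHz, 38.5 kHz]: 18 kHz, 20 kHz, 37 kHz.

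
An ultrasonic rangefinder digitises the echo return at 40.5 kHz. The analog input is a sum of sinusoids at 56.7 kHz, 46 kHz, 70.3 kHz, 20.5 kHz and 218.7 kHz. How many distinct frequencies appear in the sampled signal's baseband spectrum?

4

fs/2 = 20.25 kHz.
56.7 kHz mod fs = 16.2 kHz.
16.2 kHz ≤ fs/2 = 20.25 kHz, appears at 16.2 kHz.
46 kHz mod fs = 5.5 kHz.
5.5 kHz ≤ fs/2 = 20.25 kHz, appears at 5.5 kHz.
70.3 kHz mod fs = 29.8 kHz.
29.8 kHz > fs/2 = 20.25 kHz, folds to fs − 29.8 kHz = 10.7 kHz.
20.5 kHz > fs/2 = 20.25 kHz, folds to fs − 20.5 kHz = 20 kHz.
218.7 kHz mod fs = 16.2 kHz.
16.2 kHz ≤ fs/2 = 20.25 kHz, appears at 16.2 kHz.
Distinct values: {5.5 kHz, 10.7 kHz, 16.2 kHz, 20 kHz} → 4.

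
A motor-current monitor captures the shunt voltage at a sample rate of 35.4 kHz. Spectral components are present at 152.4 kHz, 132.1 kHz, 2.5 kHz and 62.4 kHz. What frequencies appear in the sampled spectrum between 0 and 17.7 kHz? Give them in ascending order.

fs/2 = 17.7 kHz.
152.4 kHz mod fs = 10.8 kHz.
10.8 kHz ≤ fs/2 = 17.7 kHz, appears at 10.8 kHz.
132.1 kHz mod fs = 25.9 kHz.
25.9 kHz > fs/2 = 17.7 kHz, folds to fs − 25.9 kHz = 9.5 kHz.
2.5 kHz ≤ fs/2 = 17.7 kHz, passes unchanged.
62.4 kHz mod fs = 27 kHz.
27 kHz > fs/2 = 17.7 kHz, folds to fs − 27 kHz = 8.4 kHz.
Distinct values: {2.5 kHz, 8.4 kHz, 9.5 kHz, 10.8 kHz}.

2.5 kHz, 8.4 kHz, 9.5 kHz, 10.8 kHz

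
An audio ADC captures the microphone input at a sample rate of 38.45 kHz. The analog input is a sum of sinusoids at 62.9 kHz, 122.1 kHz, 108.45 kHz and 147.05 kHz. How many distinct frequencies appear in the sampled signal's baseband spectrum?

3

fs/2 = 19.225 kHz.
62.9 kHz mod fs = 24.45 kHz.
24.45 kHz > fs/2 = 19.225 kHz, folds to fs − 24.45 kHz = 14 kHz.
122.1 kHz mod fs = 6.75 kHz.
6.75 kHz ≤ fs/2 = 19.225 kHz, appears at 6.75 kHz.
108.45 kHz mod fs = 31.55 kHz.
31.55 kHz > fs/2 = 19.225 kHz, folds to fs − 31.55 kHz = 6.9 kHz.
147.05 kHz mod fs = 31.7 kHz.
31.7 kHz > fs/2 = 19.225 kHz, folds to fs − 31.7 kHz = 6.75 kHz.
Distinct values: {6.75 kHz, 6.9 kHz, 14 kHz} → 3.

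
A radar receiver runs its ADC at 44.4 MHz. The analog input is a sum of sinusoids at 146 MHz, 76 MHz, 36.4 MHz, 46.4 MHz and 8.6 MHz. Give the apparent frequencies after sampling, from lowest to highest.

fs/2 = 22.2 MHz.
146 MHz mod fs = 12.8 MHz.
12.8 MHz ≤ fs/2 = 22.2 MHz, appears at 12.8 MHz.
76 MHz mod fs = 31.6 MHz.
31.6 MHz > fs/2 = 22.2 MHz, folds to fs − 31.6 MHz = 12.8 MHz.
36.4 MHz > fs/2 = 22.2 MHz, folds to fs − 36.4 MHz = 8 MHz.
46.4 MHz mod fs = 2 MHz.
2 MHz ≤ fs/2 = 22.2 MHz, appears at 2 MHz.
8.6 MHz ≤ fs/2 = 22.2 MHz, passes unchanged.
Distinct values: {2 MHz, 8 MHz, 8.6 MHz, 12.8 MHz}.

2 MHz, 8 MHz, 8.6 MHz, 12.8 MHz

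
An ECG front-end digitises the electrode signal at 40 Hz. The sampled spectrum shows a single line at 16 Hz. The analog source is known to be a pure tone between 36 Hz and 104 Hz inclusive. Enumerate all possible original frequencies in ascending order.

56 Hz, 64 Hz, 96 Hz, 104 Hz

Frequencies that alias to 16 Hz are k·fs ± 16 Hz for integer k ≥ 0.
k=0: 16 Hz.
k=1: 24 Hz, 56 Hz.
k=2: 64 Hz, 96 Hz.
k=3: 104 Hz, 136 Hz.
k=4: 144 Hz, 176 Hz.
Within [36 Hz, 104 Hz]: 56 Hz, 64 Hz, 96 Hz, 104 Hz.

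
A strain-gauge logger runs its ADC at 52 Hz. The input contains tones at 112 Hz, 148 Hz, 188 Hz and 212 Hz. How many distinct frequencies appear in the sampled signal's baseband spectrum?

fs/2 = 26 Hz.
112 Hz mod fs = 8 Hz.
8 Hz ≤ fs/2 = 26 Hz, appears at 8 Hz.
148 Hz mod fs = 44 Hz.
44 Hz > fs/2 = 26 Hz, folds to fs − 44 Hz = 8 Hz.
188 Hz mod fs = 32 Hz.
32 Hz > fs/2 = 26 Hz, folds to fs − 32 Hz = 20 Hz.
212 Hz mod fs = 4 Hz.
4 Hz ≤ fs/2 = 26 Hz, appears at 4 Hz.
Distinct values: {4 Hz, 8 Hz, 20 Hz} → 3.

3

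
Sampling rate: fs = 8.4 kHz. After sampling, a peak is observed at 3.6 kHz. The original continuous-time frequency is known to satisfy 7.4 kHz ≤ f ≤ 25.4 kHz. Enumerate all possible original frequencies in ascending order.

Frequencies that alias to 3.6 kHz are k·fs ± 3.6 kHz for integer k ≥ 0.
k=0: 3.6 kHz.
k=1: 4.8 kHz, 12 kHz.
k=2: 13.2 kHz, 20.4 kHz.
k=3: 21.6 kHz, 28.8 kHz.
k=4: 30 kHz, 37.2 kHz.
Within [7.4 kHz, 25.4 kHz]: 12 kHz, 13.2 kHz, 20.4 kHz, 21.6 kHz.

12 kHz, 13.2 kHz, 20.4 kHz, 21.6 kHz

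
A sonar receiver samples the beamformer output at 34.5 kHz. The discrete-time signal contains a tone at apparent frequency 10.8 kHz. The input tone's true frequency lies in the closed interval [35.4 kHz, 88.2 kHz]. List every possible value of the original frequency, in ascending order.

45.3 kHz, 58.2 kHz, 79.8 kHz

Frequencies that alias to 10.8 kHz are k·fs ± 10.8 kHz for integer k ≥ 0.
k=0: 10.8 kHz.
k=1: 23.7 kHz, 45.3 kHz.
k=2: 58.2 kHz, 79.8 kHz.
k=3: 92.7 kHz, 114.3 kHz.
Within [35.4 kHz, 88.2 kHz]: 45.3 kHz, 58.2 kHz, 79.8 kHz.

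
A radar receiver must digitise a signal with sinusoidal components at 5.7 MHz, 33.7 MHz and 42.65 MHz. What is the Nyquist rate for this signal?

Highest-frequency component: 42.65 MHz.
Nyquist rate = 2 × 42.65 MHz = 85.3 MHz.

85.3 MHz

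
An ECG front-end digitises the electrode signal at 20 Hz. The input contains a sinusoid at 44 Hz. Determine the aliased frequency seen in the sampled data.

44 Hz mod fs = 4 Hz.
4 Hz ≤ fs/2 = 10 Hz, appears at 4 Hz.

4 Hz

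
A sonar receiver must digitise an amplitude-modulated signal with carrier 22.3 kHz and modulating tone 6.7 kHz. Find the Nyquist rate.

58 kHz

AM sidebands sit at fc ± fm = 15.6 kHz and 29 kHz.
Highest-frequency component: 29 kHz.
Nyquist rate = 2 × 29 kHz = 58 kHz.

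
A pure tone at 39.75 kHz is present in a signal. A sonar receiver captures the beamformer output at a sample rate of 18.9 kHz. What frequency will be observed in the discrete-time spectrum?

39.75 kHz mod fs = 1.95 kHz.
1.95 kHz ≤ fs/2 = 9.45 kHz, appears at 1.95 kHz.

1.95 kHz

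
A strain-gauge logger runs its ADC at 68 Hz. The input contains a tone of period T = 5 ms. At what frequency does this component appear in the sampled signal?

T = 5 ms → f = 1/T = 200 Hz.
200 Hz mod fs = 64 Hz.
64 Hz > fs/2 = 34 Hz, folds to fs − 64 Hz = 4 Hz.

4 Hz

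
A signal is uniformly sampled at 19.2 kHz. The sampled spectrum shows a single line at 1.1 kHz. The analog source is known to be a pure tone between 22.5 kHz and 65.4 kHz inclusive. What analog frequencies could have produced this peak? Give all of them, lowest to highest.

Frequencies that alias to 1.1 kHz are k·fs ± 1.1 kHz for integer k ≥ 0.
k=0: 1.1 kHz.
k=1: 18.1 kHz, 20.3 kHz.
k=2: 37.3 kHz, 39.5 kHz.
k=3: 56.5 kHz, 58.7 kHz.
k=4: 75.7 kHz, 77.9 kHz.
Within [22.5 kHz, 65.4 kHz]: 37.3 kHz, 39.5 kHz, 56.5 kHz, 58.7 kHz.

37.3 kHz, 39.5 kHz, 56.5 kHz, 58.7 kHz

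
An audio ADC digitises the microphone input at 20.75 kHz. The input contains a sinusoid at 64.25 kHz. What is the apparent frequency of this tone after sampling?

64.25 kHz mod fs = 2 kHz.
2 kHz ≤ fs/2 = 10.375 kHz, appears at 2 kHz.

2 kHz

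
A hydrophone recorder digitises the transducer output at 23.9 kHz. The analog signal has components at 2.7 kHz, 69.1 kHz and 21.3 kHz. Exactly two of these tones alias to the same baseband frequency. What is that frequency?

fs/2 = 11.95 kHz.
2.7 kHz ≤ fs/2 = 11.95 kHz, passes unchanged.
69.1 kHz mod fs = 21.3 kHz.
21.3 kHz > fs/2 = 11.95 kHz, folds to fs − 21.3 kHz = 2.6 kHz.
21.3 kHz > fs/2 = 11.95 kHz, folds to fs − 21.3 kHz = 2.6 kHz.
21.3 kHz and 69.1 kHz both map to 2.6 kHz.

2.6 kHz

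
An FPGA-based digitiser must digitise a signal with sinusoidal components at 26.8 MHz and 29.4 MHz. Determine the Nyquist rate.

58.8 MHz

Highest-frequency component: 29.4 MHz.
Nyquist rate = 2 × 29.4 MHz = 58.8 MHz.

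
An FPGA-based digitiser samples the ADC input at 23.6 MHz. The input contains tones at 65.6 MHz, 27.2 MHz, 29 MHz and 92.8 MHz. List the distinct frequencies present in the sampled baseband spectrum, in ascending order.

1.6 MHz, 3.6 MHz, 5.2 MHz, 5.4 MHz

fs/2 = 11.8 MHz.
65.6 MHz mod fs = 18.4 MHz.
18.4 MHz > fs/2 = 11.8 MHz, folds to fs − 18.4 MHz = 5.2 MHz.
27.2 MHz mod fs = 3.6 MHz.
3.6 MHz ≤ fs/2 = 11.8 MHz, appears at 3.6 MHz.
29 MHz mod fs = 5.4 MHz.
5.4 MHz ≤ fs/2 = 11.8 MHz, appears at 5.4 MHz.
92.8 MHz mod fs = 22 MHz.
22 MHz > fs/2 = 11.8 MHz, folds to fs − 22 MHz = 1.6 MHz.
Distinct values: {1.6 MHz, 3.6 MHz, 5.2 MHz, 5.4 MHz}.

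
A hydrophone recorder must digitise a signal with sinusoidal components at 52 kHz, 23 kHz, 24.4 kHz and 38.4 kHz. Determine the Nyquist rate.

Highest-frequency component: 52 kHz.
Nyquist rate = 2 × 52 kHz = 104 kHz.

104 kHz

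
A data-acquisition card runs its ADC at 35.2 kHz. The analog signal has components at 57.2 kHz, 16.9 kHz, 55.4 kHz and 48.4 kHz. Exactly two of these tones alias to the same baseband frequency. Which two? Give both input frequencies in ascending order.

48.4 kHz, 57.2 kHz

fs/2 = 17.6 kHz.
57.2 kHz mod fs = 22 kHz.
22 kHz > fs/2 = 17.6 kHz, folds to fs − 22 kHz = 13.2 kHz.
16.9 kHz ≤ fs/2 = 17.6 kHz, passes unchanged.
55.4 kHz mod fs = 20.2 kHz.
20.2 kHz > fs/2 = 17.6 kHz, folds to fs − 20.2 kHz = 15 kHz.
48.4 kHz mod fs = 13.2 kHz.
13.2 kHz ≤ fs/2 = 17.6 kHz, appears at 13.2 kHz.
48.4 kHz and 57.2 kHz both map to 13.2 kHz.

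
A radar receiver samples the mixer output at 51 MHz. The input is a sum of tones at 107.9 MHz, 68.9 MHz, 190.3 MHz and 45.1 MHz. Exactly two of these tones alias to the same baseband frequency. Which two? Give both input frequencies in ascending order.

fs/2 = 25.5 MHz.
107.9 MHz mod fs = 5.9 MHz.
5.9 MHz ≤ fs/2 = 25.5 MHz, appears at 5.9 MHz.
68.9 MHz mod fs = 17.9 MHz.
17.9 MHz ≤ fs/2 = 25.5 MHz, appears at 17.9 MHz.
190.3 MHz mod fs = 37.3 MHz.
37.3 MHz > fs/2 = 25.5 MHz, folds to fs − 37.3 MHz = 13.7 MHz.
45.1 MHz > fs/2 = 25.5 MHz, folds to fs − 45.1 MHz = 5.9 MHz.
45.1 MHz and 107.9 MHz both map to 5.9 MHz.

45.1 MHz, 107.9 MHz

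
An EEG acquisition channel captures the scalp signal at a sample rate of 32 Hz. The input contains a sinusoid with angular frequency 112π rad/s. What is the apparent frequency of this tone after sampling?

ω = 112π rad/s → f = ω/(2π) = 56 Hz.
56 Hz mod fs = 24 Hz.
24 Hz > fs/2 = 16 Hz, folds to fs − 24 Hz = 8 Hz.

8 Hz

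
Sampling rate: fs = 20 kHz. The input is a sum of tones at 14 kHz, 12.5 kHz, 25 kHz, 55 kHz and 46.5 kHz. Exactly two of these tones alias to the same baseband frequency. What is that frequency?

5 kHz

fs/2 = 10 kHz.
14 kHz > fs/2 = 10 kHz, folds to fs − 14 kHz = 6 kHz.
12.5 kHz > fs/2 = 10 kHz, folds to fs − 12.5 kHz = 7.5 kHz.
25 kHz mod fs = 5 kHz.
5 kHz ≤ fs/2 = 10 kHz, appears at 5 kHz.
55 kHz mod fs = 15 kHz.
15 kHz > fs/2 = 10 kHz, folds to fs − 15 kHz = 5 kHz.
46.5 kHz mod fs = 6.5 kHz.
6.5 kHz ≤ fs/2 = 10 kHz, appears at 6.5 kHz.
25 kHz and 55 kHz both map to 5 kHz.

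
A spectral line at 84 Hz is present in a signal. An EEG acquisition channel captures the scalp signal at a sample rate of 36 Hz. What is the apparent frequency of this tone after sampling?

12 Hz

84 Hz mod fs = 12 Hz.
12 Hz ≤ fs/2 = 18 Hz, appears at 12 Hz.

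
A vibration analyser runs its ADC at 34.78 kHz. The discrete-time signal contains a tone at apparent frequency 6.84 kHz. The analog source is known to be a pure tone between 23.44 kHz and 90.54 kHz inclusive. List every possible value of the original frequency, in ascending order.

27.94 kHz, 41.62 kHz, 62.72 kHz, 76.4 kHz

Frequencies that alias to 6.84 kHz are k·fs ± 6.84 kHz for integer k ≥ 0.
k=0: 6.84 kHz.
k=1: 27.94 kHz, 41.62 kHz.
k=2: 62.72 kHz, 76.4 kHz.
k=3: 97.5 kHz, 111.18 kHz.
Within [23.44 kHz, 90.54 kHz]: 27.94 kHz, 41.62 kHz, 62.72 kHz, 76.4 kHz.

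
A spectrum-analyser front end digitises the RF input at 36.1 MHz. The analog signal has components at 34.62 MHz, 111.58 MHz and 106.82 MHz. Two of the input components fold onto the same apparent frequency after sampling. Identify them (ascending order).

34.62 MHz, 106.82 MHz

fs/2 = 18.05 MHz.
34.62 MHz > fs/2 = 18.05 MHz, folds to fs − 34.62 MHz = 1.48 MHz.
111.58 MHz mod fs = 3.28 MHz.
3.28 MHz ≤ fs/2 = 18.05 MHz, appears at 3.28 MHz.
106.82 MHz mod fs = 34.62 MHz.
34.62 MHz > fs/2 = 18.05 MHz, folds to fs − 34.62 MHz = 1.48 MHz.
34.62 MHz and 106.82 MHz both map to 1.48 MHz.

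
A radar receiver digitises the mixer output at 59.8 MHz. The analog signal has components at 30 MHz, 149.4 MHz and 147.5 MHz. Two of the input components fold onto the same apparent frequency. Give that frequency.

fs/2 = 29.9 MHz.
30 MHz > fs/2 = 29.9 MHz, folds to fs − 30 MHz = 29.8 MHz.
149.4 MHz mod fs = 29.8 MHz.
29.8 MHz ≤ fs/2 = 29.9 MHz, appears at 29.8 MHz.
147.5 MHz mod fs = 27.9 MHz.
27.9 MHz ≤ fs/2 = 29.9 MHz, appears at 27.9 MHz.
30 MHz and 149.4 MHz both map to 29.8 MHz.

29.8 MHz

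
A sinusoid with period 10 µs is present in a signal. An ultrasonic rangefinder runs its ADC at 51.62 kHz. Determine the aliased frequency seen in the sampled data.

T = 10 µs → f = 1/T = 100 kHz.
100 kHz mod fs = 48.38 kHz.
48.38 kHz > fs/2 = 25.81 kHz, folds to fs − 48.38 kHz = 3.24 kHz.

3.24 kHz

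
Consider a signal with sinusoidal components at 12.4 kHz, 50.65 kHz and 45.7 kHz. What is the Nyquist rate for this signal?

101.3 kHz

Highest-frequency component: 50.65 kHz.
Nyquist rate = 2 × 50.65 kHz = 101.3 kHz.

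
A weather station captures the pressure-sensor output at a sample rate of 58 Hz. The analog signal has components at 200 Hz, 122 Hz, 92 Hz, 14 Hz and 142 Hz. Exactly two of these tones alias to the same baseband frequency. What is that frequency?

fs/2 = 29 Hz.
200 Hz mod fs = 26 Hz.
26 Hz ≤ fs/2 = 29 Hz, appears at 26 Hz.
122 Hz mod fs = 6 Hz.
6 Hz ≤ fs/2 = 29 Hz, appears at 6 Hz.
92 Hz mod fs = 34 Hz.
34 Hz > fs/2 = 29 Hz, folds to fs − 34 Hz = 24 Hz.
14 Hz ≤ fs/2 = 29 Hz, passes unchanged.
142 Hz mod fs = 26 Hz.
26 Hz ≤ fs/2 = 29 Hz, appears at 26 Hz.
142 Hz and 200 Hz both map to 26 Hz.

26 Hz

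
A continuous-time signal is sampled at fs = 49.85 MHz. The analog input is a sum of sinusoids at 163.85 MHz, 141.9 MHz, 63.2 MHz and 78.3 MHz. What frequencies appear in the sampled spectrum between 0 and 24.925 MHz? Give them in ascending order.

fs/2 = 24.925 MHz.
163.85 MHz mod fs = 14.3 MHz.
14.3 MHz ≤ fs/2 = 24.925 MHz, appears at 14.3 MHz.
141.9 MHz mod fs = 42.2 MHz.
42.2 MHz > fs/2 = 24.925 MHz, folds to fs − 42.2 MHz = 7.65 MHz.
63.2 MHz mod fs = 13.35 MHz.
13.35 MHz ≤ fs/2 = 24.925 MHz, appears at 13.35 MHz.
78.3 MHz mod fs = 28.45 MHz.
28.45 MHz > fs/2 = 24.925 MHz, folds to fs − 28.45 MHz = 21.4 MHz.
Distinct values: {7.65 MHz, 13.35 MHz, 14.3 MHz, 21.4 MHz}.

7.65 MHz, 13.35 MHz, 14.3 MHz, 21.4 MHz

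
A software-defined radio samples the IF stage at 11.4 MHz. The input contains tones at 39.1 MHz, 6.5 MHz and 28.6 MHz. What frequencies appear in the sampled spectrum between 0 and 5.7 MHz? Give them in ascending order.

4.9 MHz, 5.6 MHz

fs/2 = 5.7 MHz.
39.1 MHz mod fs = 4.9 MHz.
4.9 MHz ≤ fs/2 = 5.7 MHz, appears at 4.9 MHz.
6.5 MHz > fs/2 = 5.7 MHz, folds to fs − 6.5 MHz = 4.9 MHz.
28.6 MHz mod fs = 5.8 MHz.
5.8 MHz > fs/2 = 5.7 MHz, folds to fs − 5.8 MHz = 5.6 MHz.
Distinct values: {4.9 MHz, 5.6 MHz}.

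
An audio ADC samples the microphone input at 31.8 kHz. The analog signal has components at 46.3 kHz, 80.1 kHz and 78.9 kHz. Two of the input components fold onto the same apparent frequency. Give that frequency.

fs/2 = 15.9 kHz.
46.3 kHz mod fs = 14.5 kHz.
14.5 kHz ≤ fs/2 = 15.9 kHz, appears at 14.5 kHz.
80.1 kHz mod fs = 16.5 kHz.
16.5 kHz > fs/2 = 15.9 kHz, folds to fs − 16.5 kHz = 15.3 kHz.
78.9 kHz mod fs = 15.3 kHz.
15.3 kHz ≤ fs/2 = 15.9 kHz, appears at 15.3 kHz.
78.9 kHz and 80.1 kHz both map to 15.3 kHz.

15.3 kHz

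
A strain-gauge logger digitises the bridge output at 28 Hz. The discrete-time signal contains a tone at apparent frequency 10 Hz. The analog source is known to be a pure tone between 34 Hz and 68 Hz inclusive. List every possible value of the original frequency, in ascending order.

38 Hz, 46 Hz, 66 Hz

Frequencies that alias to 10 Hz are k·fs ± 10 Hz for integer k ≥ 0.
k=0: 10 Hz.
k=1: 18 Hz, 38 Hz.
k=2: 46 Hz, 66 Hz.
k=3: 74 Hz, 94 Hz.
Within [34 Hz, 68 Hz]: 38 Hz, 46 Hz, 66 Hz.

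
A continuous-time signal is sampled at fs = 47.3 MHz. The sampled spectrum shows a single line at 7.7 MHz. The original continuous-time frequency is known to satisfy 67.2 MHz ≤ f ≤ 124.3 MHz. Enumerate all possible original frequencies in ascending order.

Frequencies that alias to 7.7 MHz are k·fs ± 7.7 MHz for integer k ≥ 0.
k=0: 7.7 MHz.
k=1: 39.6 MHz, 55 MHz.
k=2: 86.9 MHz, 102.3 MHz.
k=3: 134.2 MHz, 149.6 MHz.
Within [67.2 MHz, 124.3 MHz]: 86.9 MHz, 102.3 MHz.

86.9 MHz, 102.3 MHz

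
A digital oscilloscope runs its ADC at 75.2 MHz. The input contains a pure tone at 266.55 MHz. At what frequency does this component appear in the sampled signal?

34.25 MHz

266.55 MHz mod fs = 40.95 MHz.
40.95 MHz > fs/2 = 37.6 MHz, folds to fs − 40.95 MHz = 34.25 MHz.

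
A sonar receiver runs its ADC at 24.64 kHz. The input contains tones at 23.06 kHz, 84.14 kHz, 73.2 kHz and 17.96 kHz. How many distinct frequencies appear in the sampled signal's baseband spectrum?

4

fs/2 = 12.32 kHz.
23.06 kHz > fs/2 = 12.32 kHz, folds to fs − 23.06 kHz = 1.58 kHz.
84.14 kHz mod fs = 10.22 kHz.
10.22 kHz ≤ fs/2 = 12.32 kHz, appears at 10.22 kHz.
73.2 kHz mod fs = 23.92 kHz.
23.92 kHz > fs/2 = 12.32 kHz, folds to fs − 23.92 kHz = 0.72 kHz.
17.96 kHz > fs/2 = 12.32 kHz, folds to fs − 17.96 kHz = 6.68 kHz.
Distinct values: {0.72 kHz, 1.58 kHz, 6.68 kHz, 10.22 kHz} → 4.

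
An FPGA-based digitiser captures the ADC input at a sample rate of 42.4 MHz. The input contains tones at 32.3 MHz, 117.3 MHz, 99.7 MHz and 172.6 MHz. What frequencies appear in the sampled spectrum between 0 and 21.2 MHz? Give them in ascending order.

3 MHz, 9.9 MHz, 10.1 MHz, 14.9 MHz

fs/2 = 21.2 MHz.
32.3 MHz > fs/2 = 21.2 MHz, folds to fs − 32.3 MHz = 10.1 MHz.
117.3 MHz mod fs = 32.5 MHz.
32.5 MHz > fs/2 = 21.2 MHz, folds to fs − 32.5 MHz = 9.9 MHz.
99.7 MHz mod fs = 14.9 MHz.
14.9 MHz ≤ fs/2 = 21.2 MHz, appears at 14.9 MHz.
172.6 MHz mod fs = 3 MHz.
3 MHz ≤ fs/2 = 21.2 MHz, appears at 3 MHz.
Distinct values: {3 MHz, 9.9 MHz, 10.1 MHz, 14.9 MHz}.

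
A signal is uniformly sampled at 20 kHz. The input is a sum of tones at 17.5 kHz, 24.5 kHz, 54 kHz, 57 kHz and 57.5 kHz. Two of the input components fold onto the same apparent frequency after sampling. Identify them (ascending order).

17.5 kHz, 57.5 kHz

fs/2 = 10 kHz.
17.5 kHz > fs/2 = 10 kHz, folds to fs − 17.5 kHz = 2.5 kHz.
24.5 kHz mod fs = 4.5 kHz.
4.5 kHz ≤ fs/2 = 10 kHz, appears at 4.5 kHz.
54 kHz mod fs = 14 kHz.
14 kHz > fs/2 = 10 kHz, folds to fs − 14 kHz = 6 kHz.
57 kHz mod fs = 17 kHz.
17 kHz > fs/2 = 10 kHz, folds to fs − 17 kHz = 3 kHz.
57.5 kHz mod fs = 17.5 kHz.
17.5 kHz > fs/2 = 10 kHz, folds to fs − 17.5 kHz = 2.5 kHz.
17.5 kHz and 57.5 kHz both map to 2.5 kHz.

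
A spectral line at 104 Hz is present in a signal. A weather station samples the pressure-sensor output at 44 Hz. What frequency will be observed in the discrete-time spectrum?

16 Hz

104 Hz mod fs = 16 Hz.
16 Hz ≤ fs/2 = 22 Hz, appears at 16 Hz.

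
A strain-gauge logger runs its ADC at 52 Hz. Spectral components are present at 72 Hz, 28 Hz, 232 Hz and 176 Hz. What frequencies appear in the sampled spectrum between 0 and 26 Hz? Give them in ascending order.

fs/2 = 26 Hz.
72 Hz mod fs = 20 Hz.
20 Hz ≤ fs/2 = 26 Hz, appears at 20 Hz.
28 Hz > fs/2 = 26 Hz, folds to fs − 28 Hz = 24 Hz.
232 Hz mod fs = 24 Hz.
24 Hz ≤ fs/2 = 26 Hz, appears at 24 Hz.
176 Hz mod fs = 20 Hz.
20 Hz ≤ fs/2 = 26 Hz, appears at 20 Hz.
Distinct values: {20 Hz, 24 Hz}.

20 Hz, 24 Hz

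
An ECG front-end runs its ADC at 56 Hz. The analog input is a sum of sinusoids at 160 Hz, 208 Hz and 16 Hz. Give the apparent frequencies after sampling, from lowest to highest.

fs/2 = 28 Hz.
160 Hz mod fs = 48 Hz.
48 Hz > fs/2 = 28 Hz, folds to fs − 48 Hz = 8 Hz.
208 Hz mod fs = 40 Hz.
40 Hz > fs/2 = 28 Hz, folds to fs − 40 Hz = 16 Hz.
16 Hz ≤ fs/2 = 28 Hz, passes unchanged.
Distinct values: {8 Hz, 16 Hz}.

8 Hz, 16 Hz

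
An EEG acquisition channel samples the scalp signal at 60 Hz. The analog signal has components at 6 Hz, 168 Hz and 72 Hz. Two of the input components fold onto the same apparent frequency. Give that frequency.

12 Hz

fs/2 = 30 Hz.
6 Hz ≤ fs/2 = 30 Hz, passes unchanged.
168 Hz mod fs = 48 Hz.
48 Hz > fs/2 = 30 Hz, folds to fs − 48 Hz = 12 Hz.
72 Hz mod fs = 12 Hz.
12 Hz ≤ fs/2 = 30 Hz, appears at 12 Hz.
72 Hz and 168 Hz both map to 12 Hz.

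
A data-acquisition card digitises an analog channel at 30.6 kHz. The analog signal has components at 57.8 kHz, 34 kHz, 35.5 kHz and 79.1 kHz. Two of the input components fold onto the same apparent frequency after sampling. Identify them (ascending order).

fs/2 = 15.3 kHz.
57.8 kHz mod fs = 27.2 kHz.
27.2 kHz > fs/2 = 15.3 kHz, folds to fs − 27.2 kHz = 3.4 kHz.
34 kHz mod fs = 3.4 kHz.
3.4 kHz ≤ fs/2 = 15.3 kHz, appears at 3.4 kHz.
35.5 kHz mod fs = 4.9 kHz.
4.9 kHz ≤ fs/2 = 15.3 kHz, appears at 4.9 kHz.
79.1 kHz mod fs = 17.9 kHz.
17.9 kHz > fs/2 = 15.3 kHz, folds to fs − 17.9 kHz = 12.7 kHz.
34 kHz and 57.8 kHz both map to 3.4 kHz.

34 kHz, 57.8 kHz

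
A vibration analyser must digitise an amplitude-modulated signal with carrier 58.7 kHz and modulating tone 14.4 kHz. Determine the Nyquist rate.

AM sidebands sit at fc ± fm = 44.3 kHz and 73.1 kHz.
Highest-frequency component: 73.1 kHz.
Nyquist rate = 2 × 73.1 kHz = 146.2 kHz.

146.2 kHz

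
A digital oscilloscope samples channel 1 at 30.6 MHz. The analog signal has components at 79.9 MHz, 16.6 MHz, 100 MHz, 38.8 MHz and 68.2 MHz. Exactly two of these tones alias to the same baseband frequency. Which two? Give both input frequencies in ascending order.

38.8 MHz, 100 MHz

fs/2 = 15.3 MHz.
79.9 MHz mod fs = 18.7 MHz.
18.7 MHz > fs/2 = 15.3 MHz, folds to fs − 18.7 MHz = 11.9 MHz.
16.6 MHz > fs/2 = 15.3 MHz, folds to fs − 16.6 MHz = 14 MHz.
100 MHz mod fs = 8.2 MHz.
8.2 MHz ≤ fs/2 = 15.3 MHz, appears at 8.2 MHz.
38.8 MHz mod fs = 8.2 MHz.
8.2 MHz ≤ fs/2 = 15.3 MHz, appears at 8.2 MHz.
68.2 MHz mod fs = 7 MHz.
7 MHz ≤ fs/2 = 15.3 MHz, appears at 7 MHz.
38.8 MHz and 100 MHz both map to 8.2 MHz.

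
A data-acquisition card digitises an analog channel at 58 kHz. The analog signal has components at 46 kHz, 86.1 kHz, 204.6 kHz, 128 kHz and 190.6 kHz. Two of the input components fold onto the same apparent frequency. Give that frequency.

12 kHz

fs/2 = 29 kHz.
46 kHz > fs/2 = 29 kHz, folds to fs − 46 kHz = 12 kHz.
86.1 kHz mod fs = 28.1 kHz.
28.1 kHz ≤ fs/2 = 29 kHz, appears at 28.1 kHz.
204.6 kHz mod fs = 30.6 kHz.
30.6 kHz > fs/2 = 29 kHz, folds to fs − 30.6 kHz = 27.4 kHz.
128 kHz mod fs = 12 kHz.
12 kHz ≤ fs/2 = 29 kHz, appears at 12 kHz.
190.6 kHz mod fs = 16.6 kHz.
16.6 kHz ≤ fs/2 = 29 kHz, appears at 16.6 kHz.
46 kHz and 128 kHz both map to 12 kHz.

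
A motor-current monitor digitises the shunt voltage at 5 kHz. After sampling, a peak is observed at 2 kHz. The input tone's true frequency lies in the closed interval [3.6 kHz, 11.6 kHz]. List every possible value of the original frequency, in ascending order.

Frequencies that alias to 2 kHz are k·fs ± 2 kHz for integer k ≥ 0.
k=0: 2 kHz.
k=1: 3 kHz, 7 kHz.
k=2: 8 kHz, 12 kHz.
k=3: 13 kHz, 17 kHz.
Within [3.6 kHz, 11.6 kHz]: 7 kHz, 8 kHz.

7 kHz, 8 kHz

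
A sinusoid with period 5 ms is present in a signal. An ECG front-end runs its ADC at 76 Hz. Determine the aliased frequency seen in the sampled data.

28 Hz

T = 5 ms → f = 1/T = 200 Hz.
200 Hz mod fs = 48 Hz.
48 Hz > fs/2 = 38 Hz, folds to fs − 48 Hz = 28 Hz.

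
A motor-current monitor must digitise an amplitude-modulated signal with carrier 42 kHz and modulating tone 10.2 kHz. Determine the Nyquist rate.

AM sidebands sit at fc ± fm = 31.8 kHz and 52.2 kHz.
Highest-frequency component: 52.2 kHz.
Nyquist rate = 2 × 52.2 kHz = 104.4 kHz.

104.4 kHz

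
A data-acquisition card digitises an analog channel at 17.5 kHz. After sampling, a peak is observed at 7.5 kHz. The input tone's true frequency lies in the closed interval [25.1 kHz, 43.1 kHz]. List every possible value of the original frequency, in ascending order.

Frequencies that alias to 7.5 kHz are k·fs ± 7.5 kHz for integer k ≥ 0.
k=0: 7.5 kHz.
k=1: 10 kHz, 25 kHz.
k=2: 27.5 kHz, 42.5 kHz.
k=3: 45 kHz, 60 kHz.
Within [25.1 kHz, 43.1 kHz]: 27.5 kHz, 42.5 kHz.

27.5 kHz, 42.5 kHz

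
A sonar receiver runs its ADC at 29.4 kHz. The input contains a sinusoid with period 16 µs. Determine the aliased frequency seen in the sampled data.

3.7 kHz

T = 16 µs → f = 1/T = 62.5 kHz.
62.5 kHz mod fs = 3.7 kHz.
3.7 kHz ≤ fs/2 = 14.7 kHz, appears at 3.7 kHz.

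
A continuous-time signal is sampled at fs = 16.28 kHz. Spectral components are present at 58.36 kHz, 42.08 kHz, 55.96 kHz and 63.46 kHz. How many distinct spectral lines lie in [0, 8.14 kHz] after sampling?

3

fs/2 = 8.14 kHz.
58.36 kHz mod fs = 9.52 kHz.
9.52 kHz > fs/2 = 8.14 kHz, folds to fs − 9.52 kHz = 6.76 kHz.
42.08 kHz mod fs = 9.52 kHz.
9.52 kHz > fs/2 = 8.14 kHz, folds to fs − 9.52 kHz = 6.76 kHz.
55.96 kHz mod fs = 7.12 kHz.
7.12 kHz ≤ fs/2 = 8.14 kHz, appears at 7.12 kHz.
63.46 kHz mod fs = 14.62 kHz.
14.62 kHz > fs/2 = 8.14 kHz, folds to fs − 14.62 kHz = 1.66 kHz.
Distinct values: {1.66 kHz, 6.76 kHz, 7.12 kHz} → 3.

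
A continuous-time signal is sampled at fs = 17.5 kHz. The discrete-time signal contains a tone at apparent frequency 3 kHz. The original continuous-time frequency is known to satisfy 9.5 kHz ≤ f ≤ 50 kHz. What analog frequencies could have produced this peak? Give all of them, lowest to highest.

14.5 kHz, 20.5 kHz, 32 kHz, 38 kHz, 49.5 kHz

Frequencies that alias to 3 kHz are k·fs ± 3 kHz for integer k ≥ 0.
k=0: 3 kHz.
k=1: 14.5 kHz, 20.5 kHz.
k=2: 32 kHz, 38 kHz.
k=3: 49.5 kHz, 55.5 kHz.
k=4: 67 kHz, 73 kHz.
Within [9.5 kHz, 50 kHz]: 14.5 kHz, 20.5 kHz, 32 kHz, 38 kHz, 49.5 kHz.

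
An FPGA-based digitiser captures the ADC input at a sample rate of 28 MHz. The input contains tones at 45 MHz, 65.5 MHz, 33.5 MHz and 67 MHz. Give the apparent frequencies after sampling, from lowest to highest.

fs/2 = 14 MHz.
45 MHz mod fs = 17 MHz.
17 MHz > fs/2 = 14 MHz, folds to fs − 17 MHz = 11 MHz.
65.5 MHz mod fs = 9.5 MHz.
9.5 MHz ≤ fs/2 = 14 MHz, appears at 9.5 MHz.
33.5 MHz mod fs = 5.5 MHz.
5.5 MHz ≤ fs/2 = 14 MHz, appears at 5.5 MHz.
67 MHz mod fs = 11 MHz.
11 MHz ≤ fs/2 = 14 MHz, appears at 11 MHz.
Distinct values: {5.5 MHz, 9.5 MHz, 11 MHz}.

5.5 MHz, 9.5 MHz, 11 MHz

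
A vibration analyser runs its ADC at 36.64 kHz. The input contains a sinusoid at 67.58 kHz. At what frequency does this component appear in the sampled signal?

5.7 kHz

67.58 kHz mod fs = 30.94 kHz.
30.94 kHz > fs/2 = 18.32 kHz, folds to fs − 30.94 kHz = 5.7 kHz.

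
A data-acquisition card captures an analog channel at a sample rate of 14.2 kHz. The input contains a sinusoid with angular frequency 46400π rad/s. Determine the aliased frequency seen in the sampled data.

5.2 kHz

ω = 46400π rad/s → f = ω/(2π) = 23200 Hz = 23.2 kHz.
23.2 kHz mod fs = 9 kHz.
9 kHz > fs/2 = 7.1 kHz, folds to fs − 9 kHz = 5.2 kHz.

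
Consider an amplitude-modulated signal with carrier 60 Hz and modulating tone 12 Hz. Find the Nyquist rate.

AM sidebands sit at fc ± fm = 48 Hz and 72 Hz.
Highest-frequency component: 72 Hz.
Nyquist rate = 2 × 72 Hz = 144 Hz.

144 Hz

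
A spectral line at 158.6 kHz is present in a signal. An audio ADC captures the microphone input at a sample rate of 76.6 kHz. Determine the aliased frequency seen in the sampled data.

5.4 kHz

158.6 kHz mod fs = 5.4 kHz.
5.4 kHz ≤ fs/2 = 38.3 kHz, appears at 5.4 kHz.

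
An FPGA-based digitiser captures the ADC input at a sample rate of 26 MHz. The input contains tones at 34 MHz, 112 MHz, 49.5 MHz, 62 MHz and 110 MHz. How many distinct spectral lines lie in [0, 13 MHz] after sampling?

fs/2 = 13 MHz.
34 MHz mod fs = 8 MHz.
8 MHz ≤ fs/2 = 13 MHz, appears at 8 MHz.
112 MHz mod fs = 8 MHz.
8 MHz ≤ fs/2 = 13 MHz, appears at 8 MHz.
49.5 MHz mod fs = 23.5 MHz.
23.5 MHz > fs/2 = 13 MHz, folds to fs − 23.5 MHz = 2.5 MHz.
62 MHz mod fs = 10 MHz.
10 MHz ≤ fs/2 = 13 MHz, appears at 10 MHz.
110 MHz mod fs = 6 MHz.
6 MHz ≤ fs/2 = 13 MHz, appears at 6 MHz.
Distinct values: {2.5 MHz, 6 MHz, 8 MHz, 10 MHz} → 4.

4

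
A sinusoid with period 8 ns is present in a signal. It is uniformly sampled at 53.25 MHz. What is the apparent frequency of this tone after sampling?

T = 8 ns → f = 1/T = 125 MHz.
125 MHz mod fs = 18.5 MHz.
18.5 MHz ≤ fs/2 = 26.625 MHz, appears at 18.5 MHz.

18.5 MHz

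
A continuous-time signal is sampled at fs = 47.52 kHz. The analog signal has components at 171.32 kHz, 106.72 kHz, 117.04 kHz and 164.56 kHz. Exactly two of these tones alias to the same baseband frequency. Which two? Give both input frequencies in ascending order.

117.04 kHz, 164.56 kHz

fs/2 = 23.76 kHz.
171.32 kHz mod fs = 28.76 kHz.
28.76 kHz > fs/2 = 23.76 kHz, folds to fs − 28.76 kHz = 18.76 kHz.
106.72 kHz mod fs = 11.68 kHz.
11.68 kHz ≤ fs/2 = 23.76 kHz, appears at 11.68 kHz.
117.04 kHz mod fs = 22 kHz.
22 kHz ≤ fs/2 = 23.76 kHz, appears at 22 kHz.
164.56 kHz mod fs = 22 kHz.
22 kHz ≤ fs/2 = 23.76 kHz, appears at 22 kHz.
117.04 kHz and 164.56 kHz both map to 22 kHz.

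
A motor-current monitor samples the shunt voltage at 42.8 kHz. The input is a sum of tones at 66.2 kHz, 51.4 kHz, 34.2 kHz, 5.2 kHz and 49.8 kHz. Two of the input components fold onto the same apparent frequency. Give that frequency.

fs/2 = 21.4 kHz.
66.2 kHz mod fs = 23.4 kHz.
23.4 kHz > fs/2 = 21.4 kHz, folds to fs − 23.4 kHz = 19.4 kHz.
51.4 kHz mod fs = 8.6 kHz.
8.6 kHz ≤ fs/2 = 21.4 kHz, appears at 8.6 kHz.
34.2 kHz > fs/2 = 21.4 kHz, folds to fs − 34.2 kHz = 8.6 kHz.
5.2 kHz ≤ fs/2 = 21.4 kHz, passes unchanged.
49.8 kHz mod fs = 7 kHz.
7 kHz ≤ fs/2 = 21.4 kHz, appears at 7 kHz.
34.2 kHz and 51.4 kHz both map to 8.6 kHz.

8.6 kHz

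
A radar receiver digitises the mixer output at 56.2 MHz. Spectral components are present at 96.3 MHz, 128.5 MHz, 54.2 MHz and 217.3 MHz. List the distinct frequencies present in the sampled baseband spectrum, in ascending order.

fs/2 = 28.1 MHz.
96.3 MHz mod fs = 40.1 MHz.
40.1 MHz > fs/2 = 28.1 MHz, folds to fs − 40.1 MHz = 16.1 MHz.
128.5 MHz mod fs = 16.1 MHz.
16.1 MHz ≤ fs/2 = 28.1 MHz, appears at 16.1 MHz.
54.2 MHz > fs/2 = 28.1 MHz, folds to fs − 54.2 MHz = 2 MHz.
217.3 MHz mod fs = 48.7 MHz.
48.7 MHz > fs/2 = 28.1 MHz, folds to fs − 48.7 MHz = 7.5 MHz.
Distinct values: {2 MHz, 7.5 MHz, 16.1 MHz}.

2 MHz, 7.5 MHz, 16.1 MHz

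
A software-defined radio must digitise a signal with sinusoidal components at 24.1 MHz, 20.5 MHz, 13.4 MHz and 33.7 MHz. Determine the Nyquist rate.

67.4 MHz

Highest-frequency component: 33.7 MHz.
Nyquist rate = 2 × 33.7 MHz = 67.4 MHz.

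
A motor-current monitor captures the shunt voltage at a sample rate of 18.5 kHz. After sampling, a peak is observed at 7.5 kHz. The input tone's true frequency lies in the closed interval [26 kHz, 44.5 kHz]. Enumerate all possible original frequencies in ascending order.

26 kHz, 29.5 kHz, 44.5 kHz

Frequencies that alias to 7.5 kHz are k·fs ± 7.5 kHz for integer k ≥ 0.
k=0: 7.5 kHz.
k=1: 11 kHz, 26 kHz.
k=2: 29.5 kHz, 44.5 kHz.
k=3: 48 kHz, 63 kHz.
Within [26 kHz, 44.5 kHz]: 26 kHz, 29.5 kHz, 44.5 kHz.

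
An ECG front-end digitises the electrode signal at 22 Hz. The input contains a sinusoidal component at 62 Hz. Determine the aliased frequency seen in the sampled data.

4 Hz

62 Hz mod fs = 18 Hz.
18 Hz > fs/2 = 11 Hz, folds to fs − 18 Hz = 4 Hz.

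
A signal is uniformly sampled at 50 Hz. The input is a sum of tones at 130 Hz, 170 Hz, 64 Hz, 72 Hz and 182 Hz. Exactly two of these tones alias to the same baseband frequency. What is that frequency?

20 Hz

fs/2 = 25 Hz.
130 Hz mod fs = 30 Hz.
30 Hz > fs/2 = 25 Hz, folds to fs − 30 Hz = 20 Hz.
170 Hz mod fs = 20 Hz.
20 Hz ≤ fs/2 = 25 Hz, appears at 20 Hz.
64 Hz mod fs = 14 Hz.
14 Hz ≤ fs/2 = 25 Hz, appears at 14 Hz.
72 Hz mod fs = 22 Hz.
22 Hz ≤ fs/2 = 25 Hz, appears at 22 Hz.
182 Hz mod fs = 32 Hz.
32 Hz > fs/2 = 25 Hz, folds to fs − 32 Hz = 18 Hz.
130 Hz and 170 Hz both map to 20 Hz.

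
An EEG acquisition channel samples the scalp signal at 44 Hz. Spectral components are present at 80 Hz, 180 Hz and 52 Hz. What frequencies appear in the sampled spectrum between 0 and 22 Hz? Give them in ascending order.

4 Hz, 8 Hz

fs/2 = 22 Hz.
80 Hz mod fs = 36 Hz.
36 Hz > fs/2 = 22 Hz, folds to fs − 36 Hz = 8 Hz.
180 Hz mod fs = 4 Hz.
4 Hz ≤ fs/2 = 22 Hz, appears at 4 Hz.
52 Hz mod fs = 8 Hz.
8 Hz ≤ fs/2 = 22 Hz, appears at 8 Hz.
Distinct values: {4 Hz, 8 Hz}.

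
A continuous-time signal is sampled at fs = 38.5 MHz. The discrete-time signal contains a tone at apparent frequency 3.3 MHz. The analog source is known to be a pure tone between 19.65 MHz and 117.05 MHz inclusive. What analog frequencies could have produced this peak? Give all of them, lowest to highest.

35.2 MHz, 41.8 MHz, 73.7 MHz, 80.3 MHz, 112.2 MHz

Frequencies that alias to 3.3 MHz are k·fs ± 3.3 MHz for integer k ≥ 0.
k=0: 3.3 MHz.
k=1: 35.2 MHz, 41.8 MHz.
k=2: 73.7 MHz, 80.3 MHz.
k=3: 112.2 MHz, 118.8 MHz.
k=4: 150.7 MHz, 157.3 MHz.
Within [19.65 MHz, 117.05 MHz]: 35.2 MHz, 41.8 MHz, 73.7 MHz, 80.3 MHz, 112.2 MHz.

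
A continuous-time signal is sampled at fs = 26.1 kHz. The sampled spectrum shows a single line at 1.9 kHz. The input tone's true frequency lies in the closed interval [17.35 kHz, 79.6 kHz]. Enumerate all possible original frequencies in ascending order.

24.2 kHz, 28 kHz, 50.3 kHz, 54.1 kHz, 76.4 kHz

Frequencies that alias to 1.9 kHz are k·fs ± 1.9 kHz for integer k ≥ 0.
k=0: 1.9 kHz.
k=1: 24.2 kHz, 28 kHz.
k=2: 50.3 kHz, 54.1 kHz.
k=3: 76.4 kHz, 80.2 kHz.
k=4: 102.5 kHz, 106.3 kHz.
Within [17.35 kHz, 79.6 kHz]: 24.2 kHz, 28 kHz, 50.3 kHz, 54.1 kHz, 76.4 kHz.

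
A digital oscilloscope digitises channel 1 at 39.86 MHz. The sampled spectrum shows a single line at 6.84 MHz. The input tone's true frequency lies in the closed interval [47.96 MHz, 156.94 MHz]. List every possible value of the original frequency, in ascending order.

72.88 MHz, 86.56 MHz, 112.74 MHz, 126.42 MHz, 152.6 MHz

Frequencies that alias to 6.84 MHz are k·fs ± 6.84 MHz for integer k ≥ 0.
k=0: 6.84 MHz.
k=1: 33.02 MHz, 46.7 MHz.
k=2: 72.88 MHz, 86.56 MHz.
k=3: 112.74 MHz, 126.42 MHz.
k=4: 152.6 MHz, 166.28 MHz.
k=5: 192.46 MHz, 206.14 MHz.
Within [47.96 MHz, 156.94 MHz]: 72.88 MHz, 86.56 MHz, 112.74 MHz, 126.42 MHz, 152.6 MHz.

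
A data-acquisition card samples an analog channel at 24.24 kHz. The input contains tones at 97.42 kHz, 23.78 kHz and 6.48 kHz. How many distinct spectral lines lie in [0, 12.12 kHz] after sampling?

2

fs/2 = 12.12 kHz.
97.42 kHz mod fs = 0.46 kHz.
0.46 kHz ≤ fs/2 = 12.12 kHz, appears at 0.46 kHz.
23.78 kHz > fs/2 = 12.12 kHz, folds to fs − 23.78 kHz = 0.46 kHz.
6.48 kHz ≤ fs/2 = 12.12 kHz, passes unchanged.
Distinct values: {0.46 kHz, 6.48 kHz} → 2.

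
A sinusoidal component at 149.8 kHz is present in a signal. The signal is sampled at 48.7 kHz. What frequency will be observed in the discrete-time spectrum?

3.7 kHz

149.8 kHz mod fs = 3.7 kHz.
3.7 kHz ≤ fs/2 = 24.35 kHz, appears at 3.7 kHz.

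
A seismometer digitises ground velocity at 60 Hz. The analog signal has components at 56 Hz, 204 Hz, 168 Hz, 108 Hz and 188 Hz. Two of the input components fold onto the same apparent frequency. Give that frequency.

12 Hz

fs/2 = 30 Hz.
56 Hz > fs/2 = 30 Hz, folds to fs − 56 Hz = 4 Hz.
204 Hz mod fs = 24 Hz.
24 Hz ≤ fs/2 = 30 Hz, appears at 24 Hz.
168 Hz mod fs = 48 Hz.
48 Hz > fs/2 = 30 Hz, folds to fs − 48 Hz = 12 Hz.
108 Hz mod fs = 48 Hz.
48 Hz > fs/2 = 30 Hz, folds to fs − 48 Hz = 12 Hz.
188 Hz mod fs = 8 Hz.
8 Hz ≤ fs/2 = 30 Hz, appears at 8 Hz.
108 Hz and 168 Hz both map to 12 Hz.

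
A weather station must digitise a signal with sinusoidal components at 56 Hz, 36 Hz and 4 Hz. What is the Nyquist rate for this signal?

Highest-frequency component: 56 Hz.
Nyquist rate = 2 × 56 Hz = 112 Hz.

112 Hz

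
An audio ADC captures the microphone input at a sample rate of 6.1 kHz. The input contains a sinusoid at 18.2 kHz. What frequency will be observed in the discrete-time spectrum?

0.1 kHz

18.2 kHz mod fs = 6 kHz.
6 kHz > fs/2 = 3.05 kHz, folds to fs − 6 kHz = 0.1 kHz.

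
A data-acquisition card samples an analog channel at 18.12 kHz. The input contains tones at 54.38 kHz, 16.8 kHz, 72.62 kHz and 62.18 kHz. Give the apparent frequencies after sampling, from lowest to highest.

fs/2 = 9.06 kHz.
54.38 kHz mod fs = 0.02 kHz.
0.02 kHz ≤ fs/2 = 9.06 kHz, appears at 0.02 kHz.
16.8 kHz > fs/2 = 9.06 kHz, folds to fs − 16.8 kHz = 1.32 kHz.
72.62 kHz mod fs = 0.14 kHz.
0.14 kHz ≤ fs/2 = 9.06 kHz, appears at 0.14 kHz.
62.18 kHz mod fs = 7.82 kHz.
7.82 kHz ≤ fs/2 = 9.06 kHz, appears at 7.82 kHz.
Distinct values: {0.02 kHz, 0.14 kHz, 1.32 kHz, 7.82 kHz}.

0.02 kHz, 0.14 kHz, 1.32 kHz, 7.82 kHz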